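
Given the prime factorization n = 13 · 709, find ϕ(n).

8496

φ(13) = 13 − 1 = 12.
φ(709) = 709 − 1 = 708.
Multiply: 12 · 708 = 8496.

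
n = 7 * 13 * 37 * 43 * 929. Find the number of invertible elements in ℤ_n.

101025792

φ(134501549) = 134501549 · (1 − 1/7) · (1 − 1/13) · (1 − 1/37) · (1 − 1/43) · (1 − 1/929)
       = 134501549 · 101025792/134501549 = 101025792.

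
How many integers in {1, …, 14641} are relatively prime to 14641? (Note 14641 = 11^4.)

φ(14641) = 14641 · (1 − 1/11)
       = 14641 · 10/11 = 13310.

13310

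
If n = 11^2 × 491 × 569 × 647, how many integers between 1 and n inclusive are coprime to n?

19777419200

φ(21871743773) = 21871743773 · (1 − 1/11) · (1 − 1/491) · (1 − 1/569) · (1 − 1/647)
       = 21871743773 · 1797947200/1988340343 = 19777419200.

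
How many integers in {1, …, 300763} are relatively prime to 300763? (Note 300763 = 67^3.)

φ(300763) = 300763 · (1 − 1/67)
       = 300763 · 66/67 = 296274.

296274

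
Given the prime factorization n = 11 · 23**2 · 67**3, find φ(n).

φ(1750139897) = 1750139897 · (1 − 1/11) · (1 − 1/23) · (1 − 1/67)
       = 1750139897 · 14520/16951 = 1499146440.

1499146440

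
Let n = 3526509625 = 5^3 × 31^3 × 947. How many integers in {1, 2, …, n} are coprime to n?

2727318000

φ(3526509625) = 3526509625 · (1 − 1/5) · (1 − 1/31) · (1 − 1/947)
       = 3526509625 · 113520/146785 = 2727318000.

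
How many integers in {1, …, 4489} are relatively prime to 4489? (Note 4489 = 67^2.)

4422

φ(4489) = 4489 · (1 − 1/67)
       = 4489 · 66/67 = 4422.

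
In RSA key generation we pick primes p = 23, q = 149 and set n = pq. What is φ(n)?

φ(3427) = 3427 · (1 − 1/23) · (1 − 1/149)
       = 3427 · 3256/3427 = 3256.

3256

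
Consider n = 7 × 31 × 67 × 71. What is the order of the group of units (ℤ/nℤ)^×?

φ(7) = 7 − 1 = 6.
φ(31) = 31 − 1 = 30.
φ(67) = 67 − 1 = 66.
φ(71) = 71 − 1 = 70.
Multiply: 6 · 30 · 66 · 70 = 831600.

831600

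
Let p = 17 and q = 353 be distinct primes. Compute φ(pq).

φ(pq) = (p−1)(q−1) = 16 · 352 = 5632.

5632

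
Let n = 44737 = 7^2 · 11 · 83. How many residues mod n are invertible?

φ(7^2) = 7^2 − 7^1 = 49 − 7 = 42.
φ(11) = 11 − 1 = 10.
φ(83) = 83 − 1 = 82.
Multiply: 42 · 10 · 82 = 34440.

34440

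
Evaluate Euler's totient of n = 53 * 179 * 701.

φ(53) = 53 − 1 = 52.
φ(179) = 179 − 1 = 178.
φ(701) = 701 − 1 = 700.
Multiply: 52 · 178 · 700 = 6479200.

6479200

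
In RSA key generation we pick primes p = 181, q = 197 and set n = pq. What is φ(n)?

35280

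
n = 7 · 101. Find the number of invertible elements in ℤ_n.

φ(707) = 707 · (1 − 1/7) · (1 − 1/101)
       = 707 · 600/707 = 600.

600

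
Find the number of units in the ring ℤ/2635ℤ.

1920

Factor 2635: 2635 = 5 × 17 × 31.
φ(5) = 5 − 1 = 4.
φ(17) = 17 − 1 = 16.
φ(31) = 31 − 1 = 30.
Multiply: 4 · 16 · 30 = 1920.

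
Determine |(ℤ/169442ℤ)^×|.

First factor: 169442 = 2 × 7^3 × 13 × 19.
φ(2) = 2 − 1 = 1.
φ(7^3) = 7^2·(7−1) = 49·6 = 294.
φ(13) = 13 − 1 = 12.
φ(19) = 19 − 1 = 18.
Multiply: 1 · 294 · 12 · 18 = 63504.

63504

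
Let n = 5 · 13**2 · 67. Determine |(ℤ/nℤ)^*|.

41184

φ(5) = 5 − 1 = 4.
φ(13^2) = 13^1·(13−1) = 13·12 = 156.
φ(67) = 67 − 1 = 66.
Since φ is multiplicative, φ(56615) = 4 · 156 · 66 = 41184.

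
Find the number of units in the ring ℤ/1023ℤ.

First factor: 1023 = 3 · 11 · 31.
φ(3) = 3 − 1 = 2.
φ(11) = 11 − 1 = 10.
φ(31) = 31 − 1 = 30.
φ(1023) = 2 × 10 × 30 = 600.

600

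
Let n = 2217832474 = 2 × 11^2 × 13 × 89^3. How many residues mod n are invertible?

φ(2) = 2 − 1 = 1.
φ(11^2) = 11^1·(11−1) = 11·10 = 110.
φ(13) = 13 − 1 = 12.
φ(89^3) = 89^3 − 89^2 = 704969 − 7921 = 697048.
φ(2217832474) = 1 × 110 × 12 × 697048 = 920103360.

920103360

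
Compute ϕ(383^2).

146306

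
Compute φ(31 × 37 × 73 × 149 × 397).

φ(4952939843) = 4952939843 · (1 − 1/31) · (1 − 1/37) · (1 − 1/73) · (1 − 1/149) · (1 − 1/397)
       = 4952939843 · 4557358080/4952939843 = 4557358080.

4557358080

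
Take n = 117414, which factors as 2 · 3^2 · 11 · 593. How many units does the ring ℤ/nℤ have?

35520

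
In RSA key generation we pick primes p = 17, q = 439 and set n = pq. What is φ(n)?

7008

φ(7463) = 7463 · (1 − 1/17) · (1 − 1/439)
       = 7463 · 7008/7463 = 7008.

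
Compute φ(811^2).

φ(811^2) = 811^1·(811−1) = 811·810 = 656910.

656910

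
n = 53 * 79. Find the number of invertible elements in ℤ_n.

4056

φ(53) = 53 − 1 = 52.
φ(79) = 79 − 1 = 78.
φ(4187) = 52 × 78 = 4056.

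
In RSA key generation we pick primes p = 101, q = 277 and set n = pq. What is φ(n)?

φ(n) = (p − 1)(q − 1) = (101−1)(277−1) = 100·276 = 27600.

27600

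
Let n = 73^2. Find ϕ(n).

φ(73^2) = 73^2 − 73^1 = 5329 − 73 = 5256.

5256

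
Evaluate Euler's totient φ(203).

168

Prime factorization: 203 = 7 · 29.
φ(7) = 7 − 1 = 6.
φ(29) = 29 − 1 = 28.
Multiply: 6 · 28 = 168.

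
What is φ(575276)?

575276 = 2**2 × 13**2 × 23 × 37.
φ(2^2) = 2^1·(2−1) = 2·1 = 2.
φ(13^2) = 13^2 − 13^1 = 169 − 13 = 156.
φ(23) = 23 − 1 = 22.
φ(37) = 37 − 1 = 36.
Since φ is multiplicative, φ(575276) = 2 · 156 · 22 · 36 = 247104.

247104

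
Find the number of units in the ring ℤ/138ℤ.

44

Prime factorization: 138 = 2 · 3 · 23.
φ(138) = 138 · (1 − 1/2) · (1 − 1/3) · (1 − 1/23)
       = 138 · 44/138 = 44.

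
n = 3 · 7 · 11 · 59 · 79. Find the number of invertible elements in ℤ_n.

542880

φ(3) = 3 − 1 = 2.
φ(7) = 7 − 1 = 6.
φ(11) = 11 − 1 = 10.
φ(59) = 59 − 1 = 58.
φ(79) = 79 − 1 = 78.
φ(1076691) = 2 × 6 × 10 × 58 × 78 = 542880.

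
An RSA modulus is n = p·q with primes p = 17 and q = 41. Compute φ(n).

640

φ(17) = 17 − 1 = 16.
φ(41) = 41 − 1 = 40.
Since φ is multiplicative, φ(697) = 16 · 40 = 640.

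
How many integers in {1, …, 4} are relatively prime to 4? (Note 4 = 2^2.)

φ(4) = 4 · (1 − 1/2)
       = 4 · 1/2 = 2.

2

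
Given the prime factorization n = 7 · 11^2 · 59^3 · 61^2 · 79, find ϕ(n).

38040975086400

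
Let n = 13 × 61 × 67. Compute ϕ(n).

φ(53131) = 53131 · (1 − 1/13) · (1 − 1/61) · (1 − 1/67)
       = 53131 · 47520/53131 = 47520.

47520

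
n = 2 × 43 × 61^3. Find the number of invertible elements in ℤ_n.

φ(19520366) = 19520366 · (1 − 1/2) · (1 − 1/43) · (1 − 1/61)
       = 19520366 · 2520/5246 = 9376920.

9376920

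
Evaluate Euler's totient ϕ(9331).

Factor 9331: 9331 = 7 × 31 × 43.
φ(7) = 7 − 1 = 6.
φ(31) = 31 − 1 = 30.
φ(43) = 43 − 1 = 42.
φ(9331) = 6 × 30 × 42 = 7560.

7560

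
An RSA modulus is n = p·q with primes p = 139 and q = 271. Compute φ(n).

37260

φ(pq) = (p−1)(q−1) = 138 · 270 = 37260.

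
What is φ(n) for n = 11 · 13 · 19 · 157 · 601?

φ(11) = 11 − 1 = 10.
φ(13) = 13 − 1 = 12.
φ(19) = 19 − 1 = 18.
φ(157) = 157 − 1 = 156.
φ(601) = 601 − 1 = 600.
Multiply: 10 · 12 · 18 · 156 · 600 = 202176000.

202176000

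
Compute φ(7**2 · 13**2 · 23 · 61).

φ(7^2) = 7^1·(7−1) = 7·6 = 42.
φ(13^2) = 13^2 − 13^1 = 169 − 13 = 156.
φ(23) = 23 − 1 = 22.
φ(61) = 61 − 1 = 60.
Since φ is multiplicative, φ(11618243) = 42 · 156 · 22 · 60 = 8648640.

8648640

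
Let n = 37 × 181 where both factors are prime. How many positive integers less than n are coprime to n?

φ(6697) = 6697 · (1 − 1/37) · (1 − 1/181)
       = 6697 · 6480/6697 = 6480.

6480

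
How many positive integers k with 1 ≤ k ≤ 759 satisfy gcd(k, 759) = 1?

Prime factorization: 759 = 3 * 11 * 23.
φ(3) = 3 − 1 = 2.
φ(11) = 11 − 1 = 10.
φ(23) = 23 − 1 = 22.
Since φ is multiplicative, φ(759) = 2 · 10 · 22 = 440.

440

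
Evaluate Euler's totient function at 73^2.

φ(73^2) = 73^1·(73−1) = 73·72 = 5256.

5256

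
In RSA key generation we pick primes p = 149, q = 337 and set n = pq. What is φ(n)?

49728

φ(50213) = 50213 · (1 − 1/149) · (1 − 1/337)
       = 50213 · 49728/50213 = 49728.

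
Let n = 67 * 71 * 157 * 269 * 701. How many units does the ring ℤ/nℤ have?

135207072000

φ(140832569081) = 140832569081 · (1 − 1/67) · (1 − 1/71) · (1 − 1/157) · (1 − 1/269) · (1 − 1/701)
       = 140832569081 · 135207072000/140832569081 = 135207072000.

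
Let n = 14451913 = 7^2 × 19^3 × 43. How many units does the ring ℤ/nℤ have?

11462472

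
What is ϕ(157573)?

First factor: 157573 = 13 · 17 · 23 · 31.
φ(13) = 13 − 1 = 12.
φ(17) = 17 − 1 = 16.
φ(23) = 23 − 1 = 22.
φ(31) = 31 − 1 = 30.
Since φ is multiplicative, φ(157573) = 12 · 16 · 22 · 30 = 126720.

126720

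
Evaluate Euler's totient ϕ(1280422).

First factor: 1280422 = 2 * 11^3 * 13 * 37.
φ(2) = 2 − 1 = 1.
φ(11^3) = 11^2·(11−1) = 121·10 = 1210.
φ(13) = 13 − 1 = 12.
φ(37) = 37 − 1 = 36.
Since φ is multiplicative, φ(1280422) = 1 · 1210 · 12 · 36 = 522720.

522720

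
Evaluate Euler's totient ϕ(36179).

29040

First factor: 36179 = 11^2 * 13 * 23.
φ(11^2) = 11^2 − 11^1 = 121 − 11 = 110.
φ(13) = 13 − 1 = 12.
φ(23) = 23 − 1 = 22.
φ(36179) = 110 × 12 × 22 = 29040.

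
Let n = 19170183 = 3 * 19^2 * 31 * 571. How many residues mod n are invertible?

11696400

φ(19170183) = 19170183 · (1 − 1/3) · (1 − 1/19) · (1 − 1/31) · (1 − 1/571)
       = 19170183 · 615600/1008957 = 11696400.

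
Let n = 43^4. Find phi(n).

φ(43^4) = 43^4 − 43^3 = 3418801 − 79507 = 3339294.

3339294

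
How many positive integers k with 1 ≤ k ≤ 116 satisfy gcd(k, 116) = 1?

Factor 116: 116 = 2**2 · 29.
φ(116) = 116 · (1 − 1/2) · (1 − 1/29)
       = 116 · 28/58 = 56.

56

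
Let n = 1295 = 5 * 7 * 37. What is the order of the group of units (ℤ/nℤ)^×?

φ(1295) = 1295 · (1 − 1/5) · (1 − 1/7) · (1 − 1/37)
       = 1295 · 864/1295 = 864.

864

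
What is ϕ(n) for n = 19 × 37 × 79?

50544

φ(55537) = 55537 · (1 − 1/19) · (1 − 1/37) · (1 − 1/79)
       = 55537 · 50544/55537 = 50544.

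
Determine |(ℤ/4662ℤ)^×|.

1296

4662 = 2 · 3^2 · 7 · 37.
φ(4662) = 4662 · (1 − 1/2) · (1 − 1/3) · (1 − 1/7) · (1 − 1/37)
       = 4662 · 432/1554 = 1296.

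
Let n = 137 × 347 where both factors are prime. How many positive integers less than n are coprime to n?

φ(pq) = (p−1)(q−1) = 136 · 346 = 47056.

47056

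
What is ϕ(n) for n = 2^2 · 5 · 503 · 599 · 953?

2286292736

φ(5742720820) = 5742720820 · (1 − 1/2) · (1 − 1/5) · (1 − 1/503) · (1 − 1/599) · (1 − 1/953)
       = 5742720820 · 1143146368/2871360410 = 2286292736.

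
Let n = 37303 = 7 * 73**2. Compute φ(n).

31536

φ(37303) = 37303 · (1 − 1/7) · (1 − 1/73)
       = 37303 · 432/511 = 31536.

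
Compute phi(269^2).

72092

φ(269^2) = 269^1·(269−1) = 269·268 = 72092.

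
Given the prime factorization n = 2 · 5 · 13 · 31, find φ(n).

1440

φ(2) = 2 − 1 = 1.
φ(5) = 5 − 1 = 4.
φ(13) = 13 − 1 = 12.
φ(31) = 31 − 1 = 30.
Multiply: 1 · 4 · 12 · 30 = 1440.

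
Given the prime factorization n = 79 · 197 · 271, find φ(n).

φ(4217573) = 4217573 · (1 − 1/79) · (1 − 1/197) · (1 − 1/271)
       = 4217573 · 4127760/4217573 = 4127760.

4127760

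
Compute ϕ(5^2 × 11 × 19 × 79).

280800

φ(5^2) = 5^2 − 5^1 = 25 − 5 = 20.
φ(11) = 11 − 1 = 10.
φ(19) = 19 − 1 = 18.
φ(79) = 79 − 1 = 78.
φ(412775) = 20 × 10 × 18 × 78 = 280800.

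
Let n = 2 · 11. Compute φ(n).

10

φ(22) = 22 · (1 − 1/2) · (1 − 1/11)
       = 22 · 10/22 = 10.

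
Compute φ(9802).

Factor 9802: 9802 = 2 · 13^2 · 29.
φ(9802) = 9802 · (1 − 1/2) · (1 − 1/13) · (1 − 1/29)
       = 9802 · 336/754 = 4368.

4368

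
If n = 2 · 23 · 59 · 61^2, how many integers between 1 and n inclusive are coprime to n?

4670160

φ(2) = 2 − 1 = 1.
φ(23) = 23 − 1 = 22.
φ(59) = 59 − 1 = 58.
φ(61^2) = 61^1·(61−1) = 61·60 = 3660.
φ(10098794) = 1 × 22 × 58 × 3660 = 4670160.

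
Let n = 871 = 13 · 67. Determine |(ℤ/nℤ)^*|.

φ(871) = 871 · (1 − 1/13) · (1 − 1/67)
       = 871 · 792/871 = 792.

792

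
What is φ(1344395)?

Factor 1344395: 1344395 = 5 · 13^2 · 37 · 43.
φ(1344395) = 1344395 · (1 − 1/5) · (1 − 1/13) · (1 − 1/37) · (1 − 1/43)
       = 1344395 · 72576/103415 = 943488.

943488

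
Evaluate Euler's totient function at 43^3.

φ(79507) = 79507 · (1 − 1/43)
       = 79507 · 42/43 = 77658.

77658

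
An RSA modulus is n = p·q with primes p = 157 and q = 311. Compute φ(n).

48360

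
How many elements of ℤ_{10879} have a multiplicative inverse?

10879 = 11 × 23 × 43.
φ(11) = 11 − 1 = 10.
φ(23) = 23 − 1 = 22.
φ(43) = 43 − 1 = 42.
Multiply: 10 · 22 · 42 = 9240.

9240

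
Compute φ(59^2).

3422

φ(3481) = 3481 · (1 − 1/59)
       = 3481 · 58/59 = 3422.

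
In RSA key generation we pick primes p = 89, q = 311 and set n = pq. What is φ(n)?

For distinct primes, φ(pq) = (p−1)(q−1) = 88 × 310 = 27280.

27280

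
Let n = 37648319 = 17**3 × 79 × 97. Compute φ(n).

φ(37648319) = 37648319 · (1 − 1/17) · (1 − 1/79) · (1 − 1/97)
       = 37648319 · 119808/130271 = 34624512.

34624512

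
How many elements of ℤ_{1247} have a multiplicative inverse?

1176

1247 = 29 · 43.
φ(1247) = 1247 · (1 − 1/29) · (1 − 1/43)
       = 1247 · 1176/1247 = 1176.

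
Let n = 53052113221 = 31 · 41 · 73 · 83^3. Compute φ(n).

48807187200

φ(53052113221) = 53052113221 · (1 − 1/31) · (1 − 1/41) · (1 − 1/73) · (1 − 1/83)
       = 53052113221 · 7084800/7700989 = 48807187200.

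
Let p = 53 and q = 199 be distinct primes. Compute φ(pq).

10296

φ(53) = 53 − 1 = 52.
φ(199) = 199 − 1 = 198.
φ(10547) = 52 × 198 = 10296.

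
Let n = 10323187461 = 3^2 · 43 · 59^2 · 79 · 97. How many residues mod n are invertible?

6457231872

φ(10323187461) = 10323187461 · (1 − 1/3) · (1 − 1/43) · (1 − 1/59) · (1 − 1/79) · (1 − 1/97)
       = 10323187461 · 36481536/58323093 = 6457231872.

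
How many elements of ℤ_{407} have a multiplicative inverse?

360

First factor: 407 = 11 · 37.
φ(11) = 11 − 1 = 10.
φ(37) = 37 − 1 = 36.
Since φ is multiplicative, φ(407) = 10 · 36 = 360.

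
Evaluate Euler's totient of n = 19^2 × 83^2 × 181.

φ(19^2) = 19^2 − 19^1 = 361 − 19 = 342.
φ(83^2) = 83^2 − 83^1 = 6889 − 83 = 6806.
φ(181) = 181 − 1 = 180.
φ(450134149) = 342 × 6806 × 180 = 418977360.

418977360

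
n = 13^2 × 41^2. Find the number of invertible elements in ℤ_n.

255840

φ(13^2) = 13^2 − 13^1 = 169 − 13 = 156.
φ(41^2) = 41^2 − 41^1 = 1681 − 41 = 1640.
φ(284089) = 156 × 1640 = 255840.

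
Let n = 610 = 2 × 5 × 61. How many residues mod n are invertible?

240

φ(610) = 610 · (1 − 1/2) · (1 − 1/5) · (1 − 1/61)
       = 610 · 240/610 = 240.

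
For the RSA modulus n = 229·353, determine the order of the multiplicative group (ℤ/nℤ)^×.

80256

φ(80837) = 80837 · (1 − 1/229) · (1 − 1/353)
       = 80837 · 80256/80837 = 80256.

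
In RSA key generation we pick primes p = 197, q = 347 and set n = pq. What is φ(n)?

67816

φ(197) = 197 − 1 = 196.
φ(347) = 347 − 1 = 346.
Multiply: 196 · 346 = 67816.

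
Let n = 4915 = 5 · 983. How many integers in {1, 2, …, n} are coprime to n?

3928

φ(5) = 5 − 1 = 4.
φ(983) = 983 − 1 = 982.
Multiply: 4 · 982 = 3928.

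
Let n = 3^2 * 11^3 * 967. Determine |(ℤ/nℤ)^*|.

7013160

φ(11583693) = 11583693 · (1 − 1/3) · (1 − 1/11) · (1 − 1/967)
       = 11583693 · 19320/31911 = 7013160.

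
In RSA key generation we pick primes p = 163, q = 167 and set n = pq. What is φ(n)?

26892

φ(n) = (p − 1)(q − 1) = (163−1)(167−1) = 162·166 = 26892.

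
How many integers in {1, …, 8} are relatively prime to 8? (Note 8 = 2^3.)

φ(8) = 8 · (1 − 1/2)
       = 8 · 1/2 = 4.

4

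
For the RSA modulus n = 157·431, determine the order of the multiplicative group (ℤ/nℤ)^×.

67080

φ(157) = 157 − 1 = 156.
φ(431) = 431 − 1 = 430.
φ(67667) = 156 × 430 = 67080.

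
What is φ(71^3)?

352870

φ(357911) = 357911 · (1 − 1/71)
       = 357911 · 70/71 = 352870.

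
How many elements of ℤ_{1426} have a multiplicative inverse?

First factor: 1426 = 2 · 23 · 31.
φ(1426) = 1426 · (1 − 1/2) · (1 − 1/23) · (1 − 1/31)
       = 1426 · 660/1426 = 660.

660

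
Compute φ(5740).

1920

Prime factorization: 5740 = 2^2 * 5 * 7 * 41.
φ(2^2) = 2^1·(2−1) = 2·1 = 2.
φ(5) = 5 − 1 = 4.
φ(7) = 7 − 1 = 6.
φ(41) = 41 − 1 = 40.
Since φ is multiplicative, φ(5740) = 2 · 4 · 6 · 40 = 1920.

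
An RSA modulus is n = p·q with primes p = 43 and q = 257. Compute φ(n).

φ(11051) = 11051 · (1 − 1/43) · (1 − 1/257)
       = 11051 · 10752/11051 = 10752.

10752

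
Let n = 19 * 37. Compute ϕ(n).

648

φ(19) = 19 − 1 = 18.
φ(37) = 37 − 1 = 36.
Multiply: 18 · 36 = 648.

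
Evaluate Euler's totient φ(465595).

First factor: 465595 = 5 × 13^2 × 19 × 29.
φ(465595) = 465595 · (1 − 1/5) · (1 − 1/13) · (1 − 1/19) · (1 − 1/29)
       = 465595 · 24192/35815 = 314496.

314496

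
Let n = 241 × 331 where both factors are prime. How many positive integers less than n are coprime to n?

79200

φ(241) = 241 − 1 = 240.
φ(331) = 331 − 1 = 330.
Multiply: 240 · 330 = 79200.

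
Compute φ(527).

480

First factor: 527 = 17 · 31.
φ(527) = 527 · (1 − 1/17) · (1 − 1/31)
       = 527 · 480/527 = 480.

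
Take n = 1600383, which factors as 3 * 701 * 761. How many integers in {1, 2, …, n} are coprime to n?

φ(1600383) = 1600383 · (1 − 1/3) · (1 − 1/701) · (1 − 1/761)
       = 1600383 · 1064000/1600383 = 1064000.

1064000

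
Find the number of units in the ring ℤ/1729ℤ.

First factor: 1729 = 7 · 13 · 19.
φ(1729) = 1729 · (1 − 1/7) · (1 − 1/13) · (1 − 1/19)
       = 1729 · 1296/1729 = 1296.

1296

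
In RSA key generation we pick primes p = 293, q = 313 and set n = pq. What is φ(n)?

For distinct primes, φ(pq) = (p−1)(q−1) = 292 × 312 = 91104.

91104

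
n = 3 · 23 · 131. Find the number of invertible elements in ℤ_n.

5720

φ(3) = 3 − 1 = 2.
φ(23) = 23 − 1 = 22.
φ(131) = 131 − 1 = 130.
Since φ is multiplicative, φ(9039) = 2 · 22 · 130 = 5720.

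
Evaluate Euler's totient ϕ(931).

First factor: 931 = 7**2 * 19.
φ(7^2) = 7^1·(7−1) = 7·6 = 42.
φ(19) = 19 − 1 = 18.
Multiply: 42 · 18 = 756.

756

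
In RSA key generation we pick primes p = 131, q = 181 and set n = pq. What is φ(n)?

23400

φ(131) = 131 − 1 = 130.
φ(181) = 181 − 1 = 180.
Since φ is multiplicative, φ(23711) = 130 · 180 = 23400.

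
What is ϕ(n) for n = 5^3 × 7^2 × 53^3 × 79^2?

φ(5690990811625) = 5690990811625 · (1 − 1/5) · (1 − 1/7) · (1 − 1/53) · (1 − 1/79)
       = 5690990811625 · 97344/146545 = 3780298267200.

3780298267200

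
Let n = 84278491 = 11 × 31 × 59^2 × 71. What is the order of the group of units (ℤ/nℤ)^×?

71862000

φ(11) = 11 − 1 = 10.
φ(31) = 31 − 1 = 30.
φ(59^2) = 59^1·(59−1) = 59·58 = 3422.
φ(71) = 71 − 1 = 70.
Since φ is multiplicative, φ(84278491) = 10 · 30 · 3422 · 70 = 71862000.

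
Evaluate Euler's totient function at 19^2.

342

φ(361) = 361 · (1 − 1/19)
       = 361 · 18/19 = 342.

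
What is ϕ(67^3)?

φ(300763) = 300763 · (1 − 1/67)
       = 300763 · 66/67 = 296274.

296274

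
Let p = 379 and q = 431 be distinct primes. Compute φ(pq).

φ(n) = (p − 1)(q − 1) = (379−1)(431−1) = 378·430 = 162540.

162540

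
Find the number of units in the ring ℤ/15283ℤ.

13440

15283 = 17 · 29 · 31.
φ(17) = 17 − 1 = 16.
φ(29) = 29 − 1 = 28.
φ(31) = 31 − 1 = 30.
Multiply: 16 · 28 · 30 = 13440.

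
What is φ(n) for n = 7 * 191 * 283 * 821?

φ(7) = 7 − 1 = 6.
φ(191) = 191 − 1 = 190.
φ(283) = 283 − 1 = 282.
φ(821) = 821 − 1 = 820.
Since φ is multiplicative, φ(310642591) = 6 · 190 · 282 · 820 = 263613600.

263613600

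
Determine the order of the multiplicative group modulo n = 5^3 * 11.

1000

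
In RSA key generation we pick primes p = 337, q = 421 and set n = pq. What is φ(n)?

141120

φ(pq) = (p−1)(q−1) = 336 · 420 = 141120.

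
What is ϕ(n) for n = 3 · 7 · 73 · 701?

φ(1074633) = 1074633 · (1 − 1/3) · (1 − 1/7) · (1 − 1/73) · (1 − 1/701)
       = 1074633 · 604800/1074633 = 604800.

604800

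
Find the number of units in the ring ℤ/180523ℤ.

138240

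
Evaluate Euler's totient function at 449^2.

φ(201601) = 201601 · (1 − 1/449)
       = 201601 · 448/449 = 201152.

201152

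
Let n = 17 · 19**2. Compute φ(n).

5472

φ(17) = 17 − 1 = 16.
φ(19^2) = 19^1·(19−1) = 19·18 = 342.
Multiply: 16 · 342 = 5472.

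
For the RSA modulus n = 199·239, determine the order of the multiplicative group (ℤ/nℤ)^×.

47124

φ(47561) = 47561 · (1 − 1/199) · (1 − 1/239)
       = 47561 · 47124/47561 = 47124.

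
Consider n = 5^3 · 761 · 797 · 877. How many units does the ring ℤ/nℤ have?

φ(66489426125) = 66489426125 · (1 − 1/5) · (1 − 1/761) · (1 − 1/797) · (1 − 1/877)
       = 66489426125 · 2119779840/2659577045 = 52994496000.

52994496000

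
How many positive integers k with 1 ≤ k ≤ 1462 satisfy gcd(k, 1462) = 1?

672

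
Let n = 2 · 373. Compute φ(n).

φ(746) = 746 · (1 − 1/2) · (1 − 1/373)
       = 746 · 372/746 = 372.

372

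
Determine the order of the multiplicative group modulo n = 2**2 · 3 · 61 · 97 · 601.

φ(42673404) = 42673404 · (1 − 1/2) · (1 − 1/3) · (1 − 1/61) · (1 − 1/97) · (1 − 1/601)
       = 42673404 · 6912000/21336702 = 13824000.

13824000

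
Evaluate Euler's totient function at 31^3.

φ(31^3) = 31^2·(31−1) = 961·30 = 28830.

28830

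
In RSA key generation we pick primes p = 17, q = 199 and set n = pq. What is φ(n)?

φ(17) = 17 − 1 = 16.
φ(199) = 199 − 1 = 198.
φ(3383) = 16 × 198 = 3168.

3168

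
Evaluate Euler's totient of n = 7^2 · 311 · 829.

φ(7^2) = 7^1·(7−1) = 7·6 = 42.
φ(311) = 311 − 1 = 310.
φ(829) = 829 − 1 = 828.
φ(12633131) = 42 × 310 × 828 = 10780560.

10780560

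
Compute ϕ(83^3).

φ(83^3) = 83^3 − 83^2 = 571787 − 6889 = 564898.

564898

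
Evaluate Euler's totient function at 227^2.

φ(51529) = 51529 · (1 − 1/227)
       = 51529 · 226/227 = 51302.

51302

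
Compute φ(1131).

672

1131 = 3 * 13 * 29.
φ(1131) = 1131 · (1 − 1/3) · (1 − 1/13) · (1 − 1/29)
       = 1131 · 672/1131 = 672.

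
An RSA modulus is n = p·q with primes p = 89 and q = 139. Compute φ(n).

12144

For distinct primes, φ(pq) = (p−1)(q−1) = 88 × 138 = 12144.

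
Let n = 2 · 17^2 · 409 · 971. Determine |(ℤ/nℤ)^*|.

φ(2) = 2 − 1 = 1.
φ(17^2) = 17^2 − 17^1 = 289 − 17 = 272.
φ(409) = 409 − 1 = 408.
φ(971) = 971 − 1 = 970.
φ(229546342) = 1 × 272 × 408 × 970 = 107646720.

107646720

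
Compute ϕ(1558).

720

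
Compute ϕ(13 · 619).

7416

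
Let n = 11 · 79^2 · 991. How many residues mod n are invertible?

61003800

φ(11) = 11 − 1 = 10.
φ(79^2) = 79^2 − 79^1 = 6241 − 79 = 6162.
φ(991) = 991 − 1 = 990.
φ(68033141) = 10 × 6162 × 990 = 61003800.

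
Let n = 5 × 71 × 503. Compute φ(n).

φ(178565) = 178565 · (1 − 1/5) · (1 − 1/71) · (1 − 1/503)
       = 178565 · 140560/178565 = 140560.

140560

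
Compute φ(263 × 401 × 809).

φ(263) = 263 − 1 = 262.
φ(401) = 401 − 1 = 400.
φ(809) = 809 − 1 = 808.
Multiply: 262 · 400 · 808 = 84678400.

84678400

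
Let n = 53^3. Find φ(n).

146068

φ(148877) = 148877 · (1 − 1/53)
       = 148877 · 52/53 = 146068.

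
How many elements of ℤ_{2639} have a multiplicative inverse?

2639 = 7 × 13 × 29.
φ(7) = 7 − 1 = 6.
φ(13) = 13 − 1 = 12.
φ(29) = 29 − 1 = 28.
Multiply: 6 · 12 · 28 = 2016.

2016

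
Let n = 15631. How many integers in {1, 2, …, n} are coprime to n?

11760

Prime factorization: 15631 = 7^2 × 11 × 29.
φ(7^2) = 7^2 − 7^1 = 49 − 7 = 42.
φ(11) = 11 − 1 = 10.
φ(29) = 29 − 1 = 28.
φ(15631) = 42 × 10 × 28 = 11760.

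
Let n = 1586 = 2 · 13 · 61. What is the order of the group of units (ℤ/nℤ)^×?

720

φ(2) = 2 − 1 = 1.
φ(13) = 13 − 1 = 12.
φ(61) = 61 − 1 = 60.
φ(1586) = 1 × 12 × 60 = 720.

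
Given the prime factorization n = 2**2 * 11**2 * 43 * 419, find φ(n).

3862320

φ(8720228) = 8720228 · (1 − 1/2) · (1 − 1/11) · (1 − 1/43) · (1 − 1/419)
       = 8720228 · 175560/396374 = 3862320.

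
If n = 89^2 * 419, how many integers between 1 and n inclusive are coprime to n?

φ(3318899) = 3318899 · (1 − 1/89) · (1 − 1/419)
       = 3318899 · 36784/37291 = 3273776.

3273776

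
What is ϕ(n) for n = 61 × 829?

φ(50569) = 50569 · (1 − 1/61) · (1 − 1/829)
       = 50569 · 49680/50569 = 49680.

49680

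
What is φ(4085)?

3024

Prime factorization: 4085 = 5 · 19 · 43.
φ(5) = 5 − 1 = 4.
φ(19) = 19 − 1 = 18.
φ(43) = 43 − 1 = 42.
Since φ is multiplicative, φ(4085) = 4 · 18 · 42 = 3024.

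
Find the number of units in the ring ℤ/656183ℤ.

Prime factorization: 656183 = 11**3 × 17 × 29.
φ(11^3) = 11^3 − 11^2 = 1331 − 121 = 1210.
φ(17) = 17 − 1 = 16.
φ(29) = 29 − 1 = 28.
Since φ is multiplicative, φ(656183) = 1210 · 16 · 28 = 542080.

542080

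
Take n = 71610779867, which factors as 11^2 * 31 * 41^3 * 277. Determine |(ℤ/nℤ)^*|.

φ(71610779867) = 71610779867 · (1 − 1/11) · (1 − 1/31) · (1 − 1/41) · (1 − 1/277)
       = 71610779867 · 3312000/3872737 = 61242192000.

61242192000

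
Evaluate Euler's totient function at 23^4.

267674

φ(279841) = 279841 · (1 − 1/23)
       = 279841 · 22/23 = 267674.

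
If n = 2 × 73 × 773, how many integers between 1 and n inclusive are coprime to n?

φ(2) = 2 − 1 = 1.
φ(73) = 73 − 1 = 72.
φ(773) = 773 − 1 = 772.
Multiply: 1 · 72 · 772 = 55584.

55584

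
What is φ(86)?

86 = 2 · 43.
φ(86) = 86 · (1 − 1/2) · (1 − 1/43)
       = 86 · 42/86 = 42.

42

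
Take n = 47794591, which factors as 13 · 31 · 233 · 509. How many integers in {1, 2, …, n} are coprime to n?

φ(47794591) = 47794591 · (1 − 1/13) · (1 − 1/31) · (1 − 1/233) · (1 − 1/509)
       = 47794591 · 42428160/47794591 = 42428160.

42428160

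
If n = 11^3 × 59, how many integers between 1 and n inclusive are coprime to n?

70180

φ(78529) = 78529 · (1 − 1/11) · (1 − 1/59)
       = 78529 · 580/649 = 70180.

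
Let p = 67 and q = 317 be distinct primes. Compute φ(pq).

20856

φ(pq) = (p−1)(q−1) = 66 · 316 = 20856.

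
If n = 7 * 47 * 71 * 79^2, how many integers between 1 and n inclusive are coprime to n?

119049840

φ(145783519) = 145783519 · (1 − 1/7) · (1 − 1/47) · (1 − 1/71) · (1 − 1/79)
       = 145783519 · 1506960/1845361 = 119049840.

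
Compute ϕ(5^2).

20

φ(25) = 25 · (1 − 1/5)
       = 25 · 4/5 = 20.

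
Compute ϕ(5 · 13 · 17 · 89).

φ(98345) = 98345 · (1 − 1/5) · (1 − 1/13) · (1 − 1/17) · (1 − 1/89)
       = 98345 · 67584/98345 = 67584.

67584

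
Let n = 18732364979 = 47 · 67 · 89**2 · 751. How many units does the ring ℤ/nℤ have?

17833464000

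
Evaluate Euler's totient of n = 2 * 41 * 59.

2320

φ(4838) = 4838 · (1 − 1/2) · (1 − 1/41) · (1 − 1/59)
       = 4838 · 2320/4838 = 2320.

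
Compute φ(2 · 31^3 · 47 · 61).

79570800

φ(2) = 2 − 1 = 1.
φ(31^3) = 31^3 − 31^2 = 29791 − 961 = 28830.
φ(47) = 47 − 1 = 46.
φ(61) = 61 − 1 = 60.
Multiply: 1 · 28830 · 46 · 60 = 79570800.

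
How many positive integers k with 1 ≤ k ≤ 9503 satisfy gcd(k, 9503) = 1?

Prime factorization: 9503 = 13 · 17 · 43.
φ(9503) = 9503 · (1 − 1/13) · (1 − 1/17) · (1 − 1/43)
       = 9503 · 8064/9503 = 8064.

8064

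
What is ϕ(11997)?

First factor: 11997 = 3^2 · 31 · 43.
φ(3^2) = 3^1·(3−1) = 3·2 = 6.
φ(31) = 31 − 1 = 30.
φ(43) = 43 − 1 = 42.
φ(11997) = 6 × 30 × 42 = 7560.

7560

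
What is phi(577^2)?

332352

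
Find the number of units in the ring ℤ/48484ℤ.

21120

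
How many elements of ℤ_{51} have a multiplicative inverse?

32

First factor: 51 = 3 · 17.
φ(51) = 51 · (1 − 1/3) · (1 − 1/17)
       = 51 · 32/51 = 32.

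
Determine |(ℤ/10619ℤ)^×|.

10619 = 7 · 37 · 41.
φ(10619) = 10619 · (1 − 1/7) · (1 − 1/37) · (1 − 1/41)
       = 10619 · 8640/10619 = 8640.

8640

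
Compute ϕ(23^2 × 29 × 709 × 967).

9689891904

φ(23^2) = 23^2 − 23^1 = 529 − 23 = 506.
φ(29) = 29 − 1 = 28.
φ(709) = 709 − 1 = 708.
φ(967) = 967 − 1 = 966.
Since φ is multiplicative, φ(10517835623) = 506 · 28 · 708 · 966 = 9689891904.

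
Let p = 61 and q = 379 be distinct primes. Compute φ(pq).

22680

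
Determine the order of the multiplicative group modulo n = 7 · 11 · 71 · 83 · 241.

82656000

φ(109356401) = 109356401 · (1 − 1/7) · (1 − 1/11) · (1 − 1/71) · (1 − 1/83) · (1 − 1/241)
       = 109356401 · 82656000/109356401 = 82656000.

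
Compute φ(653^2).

φ(653^2) = 653^2 − 653^1 = 426409 − 653 = 425756.

425756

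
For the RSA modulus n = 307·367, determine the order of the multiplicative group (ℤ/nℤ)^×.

111996

For distinct primes, φ(pq) = (p−1)(q−1) = 306 × 366 = 111996.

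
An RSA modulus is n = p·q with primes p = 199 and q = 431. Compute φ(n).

85140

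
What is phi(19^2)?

φ(361) = 361 · (1 − 1/19)
       = 361 · 18/19 = 342.

342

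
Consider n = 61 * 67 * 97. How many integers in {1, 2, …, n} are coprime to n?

380160

φ(61) = 61 − 1 = 60.
φ(67) = 67 − 1 = 66.
φ(97) = 97 − 1 = 96.
Since φ is multiplicative, φ(396439) = 60 · 66 · 96 = 380160.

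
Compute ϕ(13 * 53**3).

1752816

φ(13) = 13 − 1 = 12.
φ(53^3) = 53^3 − 53^2 = 148877 − 2809 = 146068.
Since φ is multiplicative, φ(1935401) = 12 · 146068 = 1752816.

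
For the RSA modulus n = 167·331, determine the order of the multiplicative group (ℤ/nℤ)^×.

54780

φ(167) = 167 − 1 = 166.
φ(331) = 331 − 1 = 330.
Since φ is multiplicative, φ(55277) = 166 · 330 = 54780.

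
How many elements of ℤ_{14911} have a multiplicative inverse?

12960

14911 = 13 × 31 × 37.
φ(13) = 13 − 1 = 12.
φ(31) = 31 − 1 = 30.
φ(37) = 37 − 1 = 36.
Since φ is multiplicative, φ(14911) = 12 · 30 · 36 = 12960.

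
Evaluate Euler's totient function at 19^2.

342

φ(19^2) = 19^2 − 19^1 = 361 − 19 = 342.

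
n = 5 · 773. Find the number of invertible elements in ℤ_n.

3088

φ(3865) = 3865 · (1 − 1/5) · (1 − 1/773)
       = 3865 · 3088/3865 = 3088.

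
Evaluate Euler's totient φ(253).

220

253 = 11 · 23.
φ(11) = 11 − 1 = 10.
φ(23) = 23 − 1 = 22.
φ(253) = 10 × 22 = 220.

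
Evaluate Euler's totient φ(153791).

132000

Prime factorization: 153791 = 11**2 × 31 × 41.
φ(11^2) = 11^1·(11−1) = 11·10 = 110.
φ(31) = 31 − 1 = 30.
φ(41) = 41 − 1 = 40.
Multiply: 110 · 30 · 40 = 132000.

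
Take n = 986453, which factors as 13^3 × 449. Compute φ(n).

908544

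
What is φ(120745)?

First factor: 120745 = 5 · 19 · 31 · 41.
φ(5) = 5 − 1 = 4.
φ(19) = 19 − 1 = 18.
φ(31) = 31 − 1 = 30.
φ(41) = 41 − 1 = 40.
Since φ is multiplicative, φ(120745) = 4 · 18 · 30 · 40 = 86400.

86400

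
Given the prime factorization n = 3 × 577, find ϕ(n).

1152

φ(3) = 3 − 1 = 2.
φ(577) = 577 − 1 = 576.
Since φ is multiplicative, φ(1731) = 2 · 576 = 1152.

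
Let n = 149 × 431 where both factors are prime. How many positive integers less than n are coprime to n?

φ(n) = (p − 1)(q − 1) = (149−1)(431−1) = 148·430 = 63640.

63640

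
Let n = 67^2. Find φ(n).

4422

φ(67^2) = 67^1·(67−1) = 67·66 = 4422.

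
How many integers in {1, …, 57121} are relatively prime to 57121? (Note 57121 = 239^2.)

φ(239^2) = 239^2 − 239^1 = 57121 − 239 = 56882.

56882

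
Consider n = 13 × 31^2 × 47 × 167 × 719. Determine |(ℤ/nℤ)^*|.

φ(70503383483) = 70503383483 · (1 − 1/13) · (1 − 1/31) · (1 − 1/47) · (1 − 1/167) · (1 − 1/719)
       = 70503383483 · 1973753280/2274302693 = 61186351680.

61186351680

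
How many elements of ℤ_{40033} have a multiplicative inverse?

31752

First factor: 40033 = 7^2 × 19 × 43.
φ(7^2) = 7^1·(7−1) = 7·6 = 42.
φ(19) = 19 − 1 = 18.
φ(43) = 43 − 1 = 42.
Since φ is multiplicative, φ(40033) = 42 · 18 · 42 = 31752.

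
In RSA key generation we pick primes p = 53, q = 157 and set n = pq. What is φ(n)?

8112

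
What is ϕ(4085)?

Prime factorization: 4085 = 5 · 19 · 43.
φ(4085) = 4085 · (1 − 1/5) · (1 − 1/19) · (1 − 1/43)
       = 4085 · 3024/4085 = 3024.

3024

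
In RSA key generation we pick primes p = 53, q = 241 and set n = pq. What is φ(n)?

12480

For distinct primes, φ(pq) = (p−1)(q−1) = 52 × 240 = 12480.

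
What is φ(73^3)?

383688

φ(389017) = 389017 · (1 − 1/73)
       = 389017 · 72/73 = 383688.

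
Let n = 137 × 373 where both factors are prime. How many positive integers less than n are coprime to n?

φ(pq) = (p−1)(q−1) = 136 · 372 = 50592.

50592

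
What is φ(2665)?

1920

First factor: 2665 = 5 × 13 × 41.
φ(5) = 5 − 1 = 4.
φ(13) = 13 − 1 = 12.
φ(41) = 41 − 1 = 40.
Multiply: 4 · 12 · 40 = 1920.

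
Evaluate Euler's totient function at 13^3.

2028

φ(13^3) = 13^3 − 13^2 = 2197 − 169 = 2028.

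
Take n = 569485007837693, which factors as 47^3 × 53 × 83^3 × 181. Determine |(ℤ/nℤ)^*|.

φ(569485007837693) = 569485007837693 · (1 − 1/47) · (1 − 1/53) · (1 − 1/83) · (1 − 1/181)
       = 569485007837693 · 35305920/37422293 = 537278464681920.

537278464681920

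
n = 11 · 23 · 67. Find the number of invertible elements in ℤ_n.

14520

φ(11) = 11 − 1 = 10.
φ(23) = 23 − 1 = 22.
φ(67) = 67 − 1 = 66.
φ(16951) = 10 × 22 × 66 = 14520.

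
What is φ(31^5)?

φ(31^5) = 31^5 − 31^4 = 28629151 − 923521 = 27705630.

27705630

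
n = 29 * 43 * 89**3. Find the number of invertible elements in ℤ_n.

819728448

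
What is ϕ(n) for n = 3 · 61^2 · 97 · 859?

602933760

φ(930134649) = 930134649 · (1 − 1/3) · (1 − 1/61) · (1 − 1/97) · (1 − 1/859)
       = 930134649 · 9884160/15248109 = 602933760.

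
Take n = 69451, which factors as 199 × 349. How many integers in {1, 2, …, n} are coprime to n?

φ(199) = 199 − 1 = 198.
φ(349) = 349 − 1 = 348.
Multiply: 198 · 348 = 68904.

68904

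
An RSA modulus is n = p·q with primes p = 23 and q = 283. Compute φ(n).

6204

φ(23) = 23 − 1 = 22.
φ(283) = 283 − 1 = 282.
φ(6509) = 22 × 282 = 6204.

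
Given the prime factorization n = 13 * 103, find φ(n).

1224

φ(1339) = 1339 · (1 − 1/13) · (1 − 1/103)
       = 1339 · 1224/1339 = 1224.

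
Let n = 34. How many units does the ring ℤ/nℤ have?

First factor: 34 = 2 · 17.
φ(2) = 2 − 1 = 1.
φ(17) = 17 − 1 = 16.
Multiply: 1 · 16 = 16.

16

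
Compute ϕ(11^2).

110

φ(121) = 121 · (1 − 1/11)
       = 121 · 10/11 = 110.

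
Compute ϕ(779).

720

779 = 19 × 41.
φ(779) = 779 · (1 − 1/19) · (1 − 1/41)
       = 779 · 720/779 = 720.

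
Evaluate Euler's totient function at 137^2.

18632

φ(18769) = 18769 · (1 − 1/137)
       = 18769 · 136/137 = 18632.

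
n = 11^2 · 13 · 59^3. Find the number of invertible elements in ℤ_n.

φ(11^2) = 11^1·(11−1) = 11·10 = 110.
φ(13) = 13 − 1 = 12.
φ(59^3) = 59^3 − 59^2 = 205379 − 3481 = 201898.
φ(323061167) = 110 × 12 × 201898 = 266505360.

266505360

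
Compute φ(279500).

Prime factorization: 279500 = 2^2 · 5^3 · 13 · 43.
φ(279500) = 279500 · (1 − 1/2) · (1 − 1/5) · (1 − 1/13) · (1 − 1/43)
       = 279500 · 2016/5590 = 100800.

100800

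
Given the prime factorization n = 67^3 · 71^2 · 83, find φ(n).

φ(67^3) = 67^3 − 67^2 = 300763 − 4489 = 296274.
φ(71^2) = 71^1·(71−1) = 71·70 = 4970.
φ(83) = 83 − 1 = 82.
φ(125840141489) = 296274 × 4970 × 82 = 120743505960.

120743505960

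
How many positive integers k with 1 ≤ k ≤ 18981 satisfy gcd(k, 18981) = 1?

First factor: 18981 = 3^3 · 19 · 37.
φ(3^3) = 3^3 − 3^2 = 27 − 9 = 18.
φ(19) = 19 − 1 = 18.
φ(37) = 37 − 1 = 36.
Multiply: 18 · 18 · 36 = 11664.

11664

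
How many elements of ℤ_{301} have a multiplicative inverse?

First factor: 301 = 7 × 43.
φ(301) = 301 · (1 − 1/7) · (1 − 1/43)
       = 301 · 252/301 = 252.

252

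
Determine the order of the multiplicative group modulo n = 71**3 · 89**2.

φ(2835013031) = 2835013031 · (1 − 1/71) · (1 − 1/89)
       = 2835013031 · 6160/6319 = 2763677840.

2763677840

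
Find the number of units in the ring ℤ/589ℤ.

540

First factor: 589 = 19 · 31.
φ(19) = 19 − 1 = 18.
φ(31) = 31 − 1 = 30.
φ(589) = 18 × 30 = 540.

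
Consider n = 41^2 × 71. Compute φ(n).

114800

φ(41^2) = 41^2 − 41^1 = 1681 − 41 = 1640.
φ(71) = 71 − 1 = 70.
φ(119351) = 1640 × 70 = 114800.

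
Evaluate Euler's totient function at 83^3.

φ(571787) = 571787 · (1 − 1/83)
       = 571787 · 82/83 = 564898.

564898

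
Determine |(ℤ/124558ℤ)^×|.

50400

124558 = 2 × 7^2 × 31 × 41.
φ(2) = 2 − 1 = 1.
φ(7^2) = 7^1·(7−1) = 7·6 = 42.
φ(31) = 31 − 1 = 30.
φ(41) = 41 − 1 = 40.
Multiply: 1 · 42 · 30 · 40 = 50400.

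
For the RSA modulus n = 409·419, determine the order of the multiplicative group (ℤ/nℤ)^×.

170544

φ(409) = 409 − 1 = 408.
φ(419) = 419 − 1 = 418.
Since φ is multiplicative, φ(171371) = 408 · 418 = 170544.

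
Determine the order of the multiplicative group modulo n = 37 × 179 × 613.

3921696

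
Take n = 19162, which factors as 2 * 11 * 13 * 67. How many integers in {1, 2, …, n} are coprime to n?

7920

φ(2) = 2 − 1 = 1.
φ(11) = 11 − 1 = 10.
φ(13) = 13 − 1 = 12.
φ(67) = 67 − 1 = 66.
Since φ is multiplicative, φ(19162) = 1 · 10 · 12 · 66 = 7920.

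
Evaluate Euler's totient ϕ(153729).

153729 = 3^2 · 19 · 29 · 31.
φ(3^2) = 3^2 − 3^1 = 9 − 3 = 6.
φ(19) = 19 − 1 = 18.
φ(29) = 29 − 1 = 28.
φ(31) = 31 − 1 = 30.
φ(153729) = 6 × 18 × 28 × 30 = 90720.

90720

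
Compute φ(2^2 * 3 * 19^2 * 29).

φ(2^2) = 2^2 − 2^1 = 4 − 2 = 2.
φ(3) = 3 − 1 = 2.
φ(19^2) = 19^2 − 19^1 = 361 − 19 = 342.
φ(29) = 29 − 1 = 28.
Since φ is multiplicative, φ(125628) = 2 · 2 · 342 · 28 = 38304.

38304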